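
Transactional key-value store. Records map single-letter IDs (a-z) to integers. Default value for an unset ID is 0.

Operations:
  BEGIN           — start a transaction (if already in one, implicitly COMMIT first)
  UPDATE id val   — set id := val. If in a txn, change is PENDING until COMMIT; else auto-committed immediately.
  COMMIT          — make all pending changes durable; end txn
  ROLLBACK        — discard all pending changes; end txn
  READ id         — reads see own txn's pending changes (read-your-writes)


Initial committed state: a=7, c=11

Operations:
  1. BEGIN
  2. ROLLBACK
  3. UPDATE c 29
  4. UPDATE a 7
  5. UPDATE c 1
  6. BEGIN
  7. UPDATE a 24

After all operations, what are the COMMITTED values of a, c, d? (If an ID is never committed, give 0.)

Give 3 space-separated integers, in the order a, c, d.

Answer: 7 1 0

Derivation:
Initial committed: {a=7, c=11}
Op 1: BEGIN: in_txn=True, pending={}
Op 2: ROLLBACK: discarded pending []; in_txn=False
Op 3: UPDATE c=29 (auto-commit; committed c=29)
Op 4: UPDATE a=7 (auto-commit; committed a=7)
Op 5: UPDATE c=1 (auto-commit; committed c=1)
Op 6: BEGIN: in_txn=True, pending={}
Op 7: UPDATE a=24 (pending; pending now {a=24})
Final committed: {a=7, c=1}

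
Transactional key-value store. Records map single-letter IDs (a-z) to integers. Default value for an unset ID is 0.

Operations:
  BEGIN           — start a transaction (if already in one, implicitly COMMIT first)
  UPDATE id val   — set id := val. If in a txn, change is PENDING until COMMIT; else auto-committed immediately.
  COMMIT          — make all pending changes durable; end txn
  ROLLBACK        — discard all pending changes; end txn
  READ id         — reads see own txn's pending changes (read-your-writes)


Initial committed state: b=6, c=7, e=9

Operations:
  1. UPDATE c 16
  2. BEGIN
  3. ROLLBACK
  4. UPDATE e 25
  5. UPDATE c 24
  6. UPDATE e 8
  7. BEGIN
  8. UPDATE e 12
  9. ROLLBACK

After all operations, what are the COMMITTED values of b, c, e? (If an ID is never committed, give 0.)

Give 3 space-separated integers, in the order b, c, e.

Answer: 6 24 8

Derivation:
Initial committed: {b=6, c=7, e=9}
Op 1: UPDATE c=16 (auto-commit; committed c=16)
Op 2: BEGIN: in_txn=True, pending={}
Op 3: ROLLBACK: discarded pending []; in_txn=False
Op 4: UPDATE e=25 (auto-commit; committed e=25)
Op 5: UPDATE c=24 (auto-commit; committed c=24)
Op 6: UPDATE e=8 (auto-commit; committed e=8)
Op 7: BEGIN: in_txn=True, pending={}
Op 8: UPDATE e=12 (pending; pending now {e=12})
Op 9: ROLLBACK: discarded pending ['e']; in_txn=False
Final committed: {b=6, c=24, e=8}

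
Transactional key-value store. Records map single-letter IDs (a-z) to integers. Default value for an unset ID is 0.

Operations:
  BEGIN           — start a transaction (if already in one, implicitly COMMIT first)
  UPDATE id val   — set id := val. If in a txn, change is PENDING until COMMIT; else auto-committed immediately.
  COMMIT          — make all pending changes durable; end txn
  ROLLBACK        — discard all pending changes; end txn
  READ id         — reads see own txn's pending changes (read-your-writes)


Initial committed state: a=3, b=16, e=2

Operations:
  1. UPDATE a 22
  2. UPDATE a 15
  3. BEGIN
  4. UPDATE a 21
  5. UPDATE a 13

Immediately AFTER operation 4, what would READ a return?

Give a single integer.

Answer: 21

Derivation:
Initial committed: {a=3, b=16, e=2}
Op 1: UPDATE a=22 (auto-commit; committed a=22)
Op 2: UPDATE a=15 (auto-commit; committed a=15)
Op 3: BEGIN: in_txn=True, pending={}
Op 4: UPDATE a=21 (pending; pending now {a=21})
After op 4: visible(a) = 21 (pending={a=21}, committed={a=15, b=16, e=2})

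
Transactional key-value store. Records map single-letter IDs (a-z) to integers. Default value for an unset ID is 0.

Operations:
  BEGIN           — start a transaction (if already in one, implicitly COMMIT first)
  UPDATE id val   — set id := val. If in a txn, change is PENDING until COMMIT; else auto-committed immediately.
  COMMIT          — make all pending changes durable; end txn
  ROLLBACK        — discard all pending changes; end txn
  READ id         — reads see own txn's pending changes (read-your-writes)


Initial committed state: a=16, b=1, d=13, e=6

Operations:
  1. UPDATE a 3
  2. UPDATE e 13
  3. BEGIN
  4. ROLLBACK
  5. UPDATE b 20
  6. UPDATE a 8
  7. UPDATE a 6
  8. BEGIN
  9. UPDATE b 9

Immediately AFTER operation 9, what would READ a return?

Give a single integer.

Initial committed: {a=16, b=1, d=13, e=6}
Op 1: UPDATE a=3 (auto-commit; committed a=3)
Op 2: UPDATE e=13 (auto-commit; committed e=13)
Op 3: BEGIN: in_txn=True, pending={}
Op 4: ROLLBACK: discarded pending []; in_txn=False
Op 5: UPDATE b=20 (auto-commit; committed b=20)
Op 6: UPDATE a=8 (auto-commit; committed a=8)
Op 7: UPDATE a=6 (auto-commit; committed a=6)
Op 8: BEGIN: in_txn=True, pending={}
Op 9: UPDATE b=9 (pending; pending now {b=9})
After op 9: visible(a) = 6 (pending={b=9}, committed={a=6, b=20, d=13, e=13})

Answer: 6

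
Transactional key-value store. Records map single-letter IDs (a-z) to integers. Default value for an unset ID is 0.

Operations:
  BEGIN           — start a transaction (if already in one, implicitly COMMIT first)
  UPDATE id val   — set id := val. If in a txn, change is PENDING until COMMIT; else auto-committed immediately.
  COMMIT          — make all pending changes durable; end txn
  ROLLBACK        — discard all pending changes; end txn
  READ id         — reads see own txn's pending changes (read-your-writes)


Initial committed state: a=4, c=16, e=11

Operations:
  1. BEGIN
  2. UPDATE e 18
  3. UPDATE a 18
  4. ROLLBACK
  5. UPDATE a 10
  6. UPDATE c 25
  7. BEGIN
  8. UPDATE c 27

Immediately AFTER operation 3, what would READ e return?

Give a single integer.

Initial committed: {a=4, c=16, e=11}
Op 1: BEGIN: in_txn=True, pending={}
Op 2: UPDATE e=18 (pending; pending now {e=18})
Op 3: UPDATE a=18 (pending; pending now {a=18, e=18})
After op 3: visible(e) = 18 (pending={a=18, e=18}, committed={a=4, c=16, e=11})

Answer: 18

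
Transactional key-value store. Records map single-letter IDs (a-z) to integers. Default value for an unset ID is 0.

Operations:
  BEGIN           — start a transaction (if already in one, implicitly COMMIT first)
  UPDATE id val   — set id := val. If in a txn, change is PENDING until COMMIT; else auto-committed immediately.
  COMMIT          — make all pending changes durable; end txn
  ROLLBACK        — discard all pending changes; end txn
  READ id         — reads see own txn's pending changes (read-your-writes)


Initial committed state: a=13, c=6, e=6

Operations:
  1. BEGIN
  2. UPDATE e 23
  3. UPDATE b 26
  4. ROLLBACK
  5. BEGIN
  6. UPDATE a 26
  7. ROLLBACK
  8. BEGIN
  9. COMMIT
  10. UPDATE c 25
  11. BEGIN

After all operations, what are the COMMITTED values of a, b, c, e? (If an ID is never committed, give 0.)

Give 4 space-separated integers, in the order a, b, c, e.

Initial committed: {a=13, c=6, e=6}
Op 1: BEGIN: in_txn=True, pending={}
Op 2: UPDATE e=23 (pending; pending now {e=23})
Op 3: UPDATE b=26 (pending; pending now {b=26, e=23})
Op 4: ROLLBACK: discarded pending ['b', 'e']; in_txn=False
Op 5: BEGIN: in_txn=True, pending={}
Op 6: UPDATE a=26 (pending; pending now {a=26})
Op 7: ROLLBACK: discarded pending ['a']; in_txn=False
Op 8: BEGIN: in_txn=True, pending={}
Op 9: COMMIT: merged [] into committed; committed now {a=13, c=6, e=6}
Op 10: UPDATE c=25 (auto-commit; committed c=25)
Op 11: BEGIN: in_txn=True, pending={}
Final committed: {a=13, c=25, e=6}

Answer: 13 0 25 6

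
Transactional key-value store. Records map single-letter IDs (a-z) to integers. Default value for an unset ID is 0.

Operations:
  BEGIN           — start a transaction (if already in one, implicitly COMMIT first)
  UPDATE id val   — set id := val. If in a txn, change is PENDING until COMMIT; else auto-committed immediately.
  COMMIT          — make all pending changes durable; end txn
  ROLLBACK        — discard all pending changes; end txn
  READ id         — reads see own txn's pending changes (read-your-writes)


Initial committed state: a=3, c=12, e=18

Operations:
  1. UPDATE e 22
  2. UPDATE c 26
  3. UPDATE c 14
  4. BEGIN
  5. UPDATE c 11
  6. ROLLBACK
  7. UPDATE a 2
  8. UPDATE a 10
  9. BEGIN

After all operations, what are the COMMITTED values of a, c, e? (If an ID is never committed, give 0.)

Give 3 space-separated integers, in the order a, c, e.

Answer: 10 14 22

Derivation:
Initial committed: {a=3, c=12, e=18}
Op 1: UPDATE e=22 (auto-commit; committed e=22)
Op 2: UPDATE c=26 (auto-commit; committed c=26)
Op 3: UPDATE c=14 (auto-commit; committed c=14)
Op 4: BEGIN: in_txn=True, pending={}
Op 5: UPDATE c=11 (pending; pending now {c=11})
Op 6: ROLLBACK: discarded pending ['c']; in_txn=False
Op 7: UPDATE a=2 (auto-commit; committed a=2)
Op 8: UPDATE a=10 (auto-commit; committed a=10)
Op 9: BEGIN: in_txn=True, pending={}
Final committed: {a=10, c=14, e=22}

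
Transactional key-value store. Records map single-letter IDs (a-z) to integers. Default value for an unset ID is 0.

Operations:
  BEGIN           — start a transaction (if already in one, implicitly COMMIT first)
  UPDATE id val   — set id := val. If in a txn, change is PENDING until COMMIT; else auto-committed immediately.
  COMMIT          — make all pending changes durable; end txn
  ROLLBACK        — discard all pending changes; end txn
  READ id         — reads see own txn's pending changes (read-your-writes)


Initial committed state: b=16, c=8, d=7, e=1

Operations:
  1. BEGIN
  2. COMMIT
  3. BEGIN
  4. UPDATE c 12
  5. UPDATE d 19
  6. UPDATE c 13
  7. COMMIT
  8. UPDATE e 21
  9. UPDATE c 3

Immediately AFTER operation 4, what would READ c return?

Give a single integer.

Initial committed: {b=16, c=8, d=7, e=1}
Op 1: BEGIN: in_txn=True, pending={}
Op 2: COMMIT: merged [] into committed; committed now {b=16, c=8, d=7, e=1}
Op 3: BEGIN: in_txn=True, pending={}
Op 4: UPDATE c=12 (pending; pending now {c=12})
After op 4: visible(c) = 12 (pending={c=12}, committed={b=16, c=8, d=7, e=1})

Answer: 12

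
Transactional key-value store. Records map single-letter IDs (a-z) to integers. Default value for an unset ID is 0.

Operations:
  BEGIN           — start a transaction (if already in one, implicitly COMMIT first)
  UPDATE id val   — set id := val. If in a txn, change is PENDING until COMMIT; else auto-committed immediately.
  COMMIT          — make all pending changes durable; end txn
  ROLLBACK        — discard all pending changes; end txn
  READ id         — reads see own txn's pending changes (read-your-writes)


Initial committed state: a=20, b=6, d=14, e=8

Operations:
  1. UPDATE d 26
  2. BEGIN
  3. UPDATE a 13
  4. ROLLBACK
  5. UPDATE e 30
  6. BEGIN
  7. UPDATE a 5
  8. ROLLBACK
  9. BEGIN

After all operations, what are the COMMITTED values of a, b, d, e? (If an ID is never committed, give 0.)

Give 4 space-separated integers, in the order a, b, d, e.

Answer: 20 6 26 30

Derivation:
Initial committed: {a=20, b=6, d=14, e=8}
Op 1: UPDATE d=26 (auto-commit; committed d=26)
Op 2: BEGIN: in_txn=True, pending={}
Op 3: UPDATE a=13 (pending; pending now {a=13})
Op 4: ROLLBACK: discarded pending ['a']; in_txn=False
Op 5: UPDATE e=30 (auto-commit; committed e=30)
Op 6: BEGIN: in_txn=True, pending={}
Op 7: UPDATE a=5 (pending; pending now {a=5})
Op 8: ROLLBACK: discarded pending ['a']; in_txn=False
Op 9: BEGIN: in_txn=True, pending={}
Final committed: {a=20, b=6, d=26, e=30}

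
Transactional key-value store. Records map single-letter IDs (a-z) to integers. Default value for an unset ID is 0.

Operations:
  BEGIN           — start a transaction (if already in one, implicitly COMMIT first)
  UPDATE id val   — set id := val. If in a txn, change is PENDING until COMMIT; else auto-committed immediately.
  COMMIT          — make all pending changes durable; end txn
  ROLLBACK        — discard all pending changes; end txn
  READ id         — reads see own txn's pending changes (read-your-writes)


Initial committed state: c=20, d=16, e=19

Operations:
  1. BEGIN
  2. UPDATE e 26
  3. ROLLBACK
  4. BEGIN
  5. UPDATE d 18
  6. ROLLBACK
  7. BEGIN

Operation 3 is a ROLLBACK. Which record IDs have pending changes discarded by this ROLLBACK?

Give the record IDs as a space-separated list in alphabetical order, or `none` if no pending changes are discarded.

Initial committed: {c=20, d=16, e=19}
Op 1: BEGIN: in_txn=True, pending={}
Op 2: UPDATE e=26 (pending; pending now {e=26})
Op 3: ROLLBACK: discarded pending ['e']; in_txn=False
Op 4: BEGIN: in_txn=True, pending={}
Op 5: UPDATE d=18 (pending; pending now {d=18})
Op 6: ROLLBACK: discarded pending ['d']; in_txn=False
Op 7: BEGIN: in_txn=True, pending={}
ROLLBACK at op 3 discards: ['e']

Answer: e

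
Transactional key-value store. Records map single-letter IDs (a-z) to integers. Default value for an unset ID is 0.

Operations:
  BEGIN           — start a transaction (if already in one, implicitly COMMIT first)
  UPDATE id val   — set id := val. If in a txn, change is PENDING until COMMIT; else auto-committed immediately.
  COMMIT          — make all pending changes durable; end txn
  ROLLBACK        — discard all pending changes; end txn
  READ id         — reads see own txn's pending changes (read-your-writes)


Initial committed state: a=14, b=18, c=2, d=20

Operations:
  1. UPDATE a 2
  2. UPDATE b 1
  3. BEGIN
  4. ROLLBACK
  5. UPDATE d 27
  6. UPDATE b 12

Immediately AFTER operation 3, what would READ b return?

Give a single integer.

Answer: 1

Derivation:
Initial committed: {a=14, b=18, c=2, d=20}
Op 1: UPDATE a=2 (auto-commit; committed a=2)
Op 2: UPDATE b=1 (auto-commit; committed b=1)
Op 3: BEGIN: in_txn=True, pending={}
After op 3: visible(b) = 1 (pending={}, committed={a=2, b=1, c=2, d=20})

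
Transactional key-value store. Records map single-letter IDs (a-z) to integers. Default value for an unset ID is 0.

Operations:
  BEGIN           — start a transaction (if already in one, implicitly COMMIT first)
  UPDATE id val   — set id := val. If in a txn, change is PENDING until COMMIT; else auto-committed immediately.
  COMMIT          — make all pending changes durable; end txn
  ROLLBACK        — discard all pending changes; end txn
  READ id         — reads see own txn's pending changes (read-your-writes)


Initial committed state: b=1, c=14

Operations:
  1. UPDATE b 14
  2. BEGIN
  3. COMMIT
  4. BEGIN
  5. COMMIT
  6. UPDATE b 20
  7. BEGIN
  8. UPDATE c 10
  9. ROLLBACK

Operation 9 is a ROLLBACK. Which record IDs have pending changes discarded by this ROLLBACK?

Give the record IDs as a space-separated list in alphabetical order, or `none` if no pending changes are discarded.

Initial committed: {b=1, c=14}
Op 1: UPDATE b=14 (auto-commit; committed b=14)
Op 2: BEGIN: in_txn=True, pending={}
Op 3: COMMIT: merged [] into committed; committed now {b=14, c=14}
Op 4: BEGIN: in_txn=True, pending={}
Op 5: COMMIT: merged [] into committed; committed now {b=14, c=14}
Op 6: UPDATE b=20 (auto-commit; committed b=20)
Op 7: BEGIN: in_txn=True, pending={}
Op 8: UPDATE c=10 (pending; pending now {c=10})
Op 9: ROLLBACK: discarded pending ['c']; in_txn=False
ROLLBACK at op 9 discards: ['c']

Answer: c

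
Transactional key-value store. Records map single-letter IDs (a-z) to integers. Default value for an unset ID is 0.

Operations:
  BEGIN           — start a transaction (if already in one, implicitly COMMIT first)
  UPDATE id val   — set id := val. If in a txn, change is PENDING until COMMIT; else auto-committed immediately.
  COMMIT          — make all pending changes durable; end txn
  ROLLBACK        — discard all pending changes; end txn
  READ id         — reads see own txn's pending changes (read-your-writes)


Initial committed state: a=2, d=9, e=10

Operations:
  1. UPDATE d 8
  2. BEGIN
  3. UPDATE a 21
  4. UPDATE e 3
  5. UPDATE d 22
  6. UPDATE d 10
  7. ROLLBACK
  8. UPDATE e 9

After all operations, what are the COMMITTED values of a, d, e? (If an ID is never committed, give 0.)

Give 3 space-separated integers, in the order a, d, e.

Answer: 2 8 9

Derivation:
Initial committed: {a=2, d=9, e=10}
Op 1: UPDATE d=8 (auto-commit; committed d=8)
Op 2: BEGIN: in_txn=True, pending={}
Op 3: UPDATE a=21 (pending; pending now {a=21})
Op 4: UPDATE e=3 (pending; pending now {a=21, e=3})
Op 5: UPDATE d=22 (pending; pending now {a=21, d=22, e=3})
Op 6: UPDATE d=10 (pending; pending now {a=21, d=10, e=3})
Op 7: ROLLBACK: discarded pending ['a', 'd', 'e']; in_txn=False
Op 8: UPDATE e=9 (auto-commit; committed e=9)
Final committed: {a=2, d=8, e=9}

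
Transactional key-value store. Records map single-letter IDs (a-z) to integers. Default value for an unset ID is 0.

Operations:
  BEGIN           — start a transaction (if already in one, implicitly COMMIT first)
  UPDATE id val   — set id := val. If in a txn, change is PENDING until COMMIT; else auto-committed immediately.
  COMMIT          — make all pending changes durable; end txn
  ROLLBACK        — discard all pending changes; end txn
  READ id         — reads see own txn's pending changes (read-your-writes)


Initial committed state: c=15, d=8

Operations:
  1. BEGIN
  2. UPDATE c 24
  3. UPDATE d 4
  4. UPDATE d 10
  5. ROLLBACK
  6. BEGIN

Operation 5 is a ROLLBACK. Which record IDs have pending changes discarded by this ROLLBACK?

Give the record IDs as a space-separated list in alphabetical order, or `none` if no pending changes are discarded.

Answer: c d

Derivation:
Initial committed: {c=15, d=8}
Op 1: BEGIN: in_txn=True, pending={}
Op 2: UPDATE c=24 (pending; pending now {c=24})
Op 3: UPDATE d=4 (pending; pending now {c=24, d=4})
Op 4: UPDATE d=10 (pending; pending now {c=24, d=10})
Op 5: ROLLBACK: discarded pending ['c', 'd']; in_txn=False
Op 6: BEGIN: in_txn=True, pending={}
ROLLBACK at op 5 discards: ['c', 'd']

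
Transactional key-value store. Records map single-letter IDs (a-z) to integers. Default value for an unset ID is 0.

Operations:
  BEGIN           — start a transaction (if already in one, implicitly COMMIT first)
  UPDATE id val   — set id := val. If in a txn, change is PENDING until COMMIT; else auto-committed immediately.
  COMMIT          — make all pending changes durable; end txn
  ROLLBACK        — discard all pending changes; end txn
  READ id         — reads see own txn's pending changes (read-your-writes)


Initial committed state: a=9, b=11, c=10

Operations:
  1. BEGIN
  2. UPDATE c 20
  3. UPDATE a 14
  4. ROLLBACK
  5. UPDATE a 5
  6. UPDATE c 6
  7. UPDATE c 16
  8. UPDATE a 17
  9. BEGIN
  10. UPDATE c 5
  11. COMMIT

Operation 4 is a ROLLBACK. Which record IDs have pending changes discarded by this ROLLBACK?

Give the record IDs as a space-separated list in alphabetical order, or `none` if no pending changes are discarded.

Initial committed: {a=9, b=11, c=10}
Op 1: BEGIN: in_txn=True, pending={}
Op 2: UPDATE c=20 (pending; pending now {c=20})
Op 3: UPDATE a=14 (pending; pending now {a=14, c=20})
Op 4: ROLLBACK: discarded pending ['a', 'c']; in_txn=False
Op 5: UPDATE a=5 (auto-commit; committed a=5)
Op 6: UPDATE c=6 (auto-commit; committed c=6)
Op 7: UPDATE c=16 (auto-commit; committed c=16)
Op 8: UPDATE a=17 (auto-commit; committed a=17)
Op 9: BEGIN: in_txn=True, pending={}
Op 10: UPDATE c=5 (pending; pending now {c=5})
Op 11: COMMIT: merged ['c'] into committed; committed now {a=17, b=11, c=5}
ROLLBACK at op 4 discards: ['a', 'c']

Answer: a c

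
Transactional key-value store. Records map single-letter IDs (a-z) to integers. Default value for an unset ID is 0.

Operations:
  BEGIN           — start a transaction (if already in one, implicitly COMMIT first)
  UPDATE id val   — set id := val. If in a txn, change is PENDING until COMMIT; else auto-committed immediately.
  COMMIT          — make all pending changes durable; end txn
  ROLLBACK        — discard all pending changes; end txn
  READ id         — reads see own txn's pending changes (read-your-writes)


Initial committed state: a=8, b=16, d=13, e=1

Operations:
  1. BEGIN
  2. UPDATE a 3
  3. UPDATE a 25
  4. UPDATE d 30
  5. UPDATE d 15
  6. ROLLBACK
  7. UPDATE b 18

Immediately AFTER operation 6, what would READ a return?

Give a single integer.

Answer: 8

Derivation:
Initial committed: {a=8, b=16, d=13, e=1}
Op 1: BEGIN: in_txn=True, pending={}
Op 2: UPDATE a=3 (pending; pending now {a=3})
Op 3: UPDATE a=25 (pending; pending now {a=25})
Op 4: UPDATE d=30 (pending; pending now {a=25, d=30})
Op 5: UPDATE d=15 (pending; pending now {a=25, d=15})
Op 6: ROLLBACK: discarded pending ['a', 'd']; in_txn=False
After op 6: visible(a) = 8 (pending={}, committed={a=8, b=16, d=13, e=1})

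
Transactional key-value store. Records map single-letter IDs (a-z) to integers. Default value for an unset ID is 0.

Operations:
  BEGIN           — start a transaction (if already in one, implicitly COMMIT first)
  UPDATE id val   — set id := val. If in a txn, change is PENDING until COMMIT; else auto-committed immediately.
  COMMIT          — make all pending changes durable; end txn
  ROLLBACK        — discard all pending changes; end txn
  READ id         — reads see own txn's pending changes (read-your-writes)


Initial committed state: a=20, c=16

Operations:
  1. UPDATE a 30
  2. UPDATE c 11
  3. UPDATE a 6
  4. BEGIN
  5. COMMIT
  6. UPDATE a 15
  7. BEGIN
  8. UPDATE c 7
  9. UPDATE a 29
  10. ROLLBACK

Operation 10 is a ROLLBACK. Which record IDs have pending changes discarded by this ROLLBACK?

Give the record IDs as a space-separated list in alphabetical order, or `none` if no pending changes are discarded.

Answer: a c

Derivation:
Initial committed: {a=20, c=16}
Op 1: UPDATE a=30 (auto-commit; committed a=30)
Op 2: UPDATE c=11 (auto-commit; committed c=11)
Op 3: UPDATE a=6 (auto-commit; committed a=6)
Op 4: BEGIN: in_txn=True, pending={}
Op 5: COMMIT: merged [] into committed; committed now {a=6, c=11}
Op 6: UPDATE a=15 (auto-commit; committed a=15)
Op 7: BEGIN: in_txn=True, pending={}
Op 8: UPDATE c=7 (pending; pending now {c=7})
Op 9: UPDATE a=29 (pending; pending now {a=29, c=7})
Op 10: ROLLBACK: discarded pending ['a', 'c']; in_txn=False
ROLLBACK at op 10 discards: ['a', 'c']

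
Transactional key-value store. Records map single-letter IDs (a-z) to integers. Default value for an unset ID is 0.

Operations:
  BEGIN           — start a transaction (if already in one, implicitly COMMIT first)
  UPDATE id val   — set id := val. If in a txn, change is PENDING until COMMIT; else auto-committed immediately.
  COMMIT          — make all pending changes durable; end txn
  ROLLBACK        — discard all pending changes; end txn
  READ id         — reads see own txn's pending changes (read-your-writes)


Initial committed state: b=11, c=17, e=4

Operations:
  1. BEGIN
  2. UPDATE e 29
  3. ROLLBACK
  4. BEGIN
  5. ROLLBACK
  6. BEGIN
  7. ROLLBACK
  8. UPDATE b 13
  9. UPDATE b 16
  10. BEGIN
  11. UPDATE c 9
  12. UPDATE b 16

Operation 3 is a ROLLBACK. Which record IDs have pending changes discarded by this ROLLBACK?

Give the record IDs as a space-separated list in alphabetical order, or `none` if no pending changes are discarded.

Answer: e

Derivation:
Initial committed: {b=11, c=17, e=4}
Op 1: BEGIN: in_txn=True, pending={}
Op 2: UPDATE e=29 (pending; pending now {e=29})
Op 3: ROLLBACK: discarded pending ['e']; in_txn=False
Op 4: BEGIN: in_txn=True, pending={}
Op 5: ROLLBACK: discarded pending []; in_txn=False
Op 6: BEGIN: in_txn=True, pending={}
Op 7: ROLLBACK: discarded pending []; in_txn=False
Op 8: UPDATE b=13 (auto-commit; committed b=13)
Op 9: UPDATE b=16 (auto-commit; committed b=16)
Op 10: BEGIN: in_txn=True, pending={}
Op 11: UPDATE c=9 (pending; pending now {c=9})
Op 12: UPDATE b=16 (pending; pending now {b=16, c=9})
ROLLBACK at op 3 discards: ['e']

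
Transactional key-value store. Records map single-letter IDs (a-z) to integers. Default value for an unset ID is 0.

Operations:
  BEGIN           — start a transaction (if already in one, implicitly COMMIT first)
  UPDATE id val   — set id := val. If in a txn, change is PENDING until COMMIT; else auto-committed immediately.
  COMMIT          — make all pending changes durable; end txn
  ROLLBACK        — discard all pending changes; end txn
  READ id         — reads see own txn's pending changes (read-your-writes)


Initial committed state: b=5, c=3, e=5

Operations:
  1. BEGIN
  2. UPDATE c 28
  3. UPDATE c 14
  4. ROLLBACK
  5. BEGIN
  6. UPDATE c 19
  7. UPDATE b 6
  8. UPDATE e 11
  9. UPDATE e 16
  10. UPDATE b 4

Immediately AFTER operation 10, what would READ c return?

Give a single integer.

Initial committed: {b=5, c=3, e=5}
Op 1: BEGIN: in_txn=True, pending={}
Op 2: UPDATE c=28 (pending; pending now {c=28})
Op 3: UPDATE c=14 (pending; pending now {c=14})
Op 4: ROLLBACK: discarded pending ['c']; in_txn=False
Op 5: BEGIN: in_txn=True, pending={}
Op 6: UPDATE c=19 (pending; pending now {c=19})
Op 7: UPDATE b=6 (pending; pending now {b=6, c=19})
Op 8: UPDATE e=11 (pending; pending now {b=6, c=19, e=11})
Op 9: UPDATE e=16 (pending; pending now {b=6, c=19, e=16})
Op 10: UPDATE b=4 (pending; pending now {b=4, c=19, e=16})
After op 10: visible(c) = 19 (pending={b=4, c=19, e=16}, committed={b=5, c=3, e=5})

Answer: 19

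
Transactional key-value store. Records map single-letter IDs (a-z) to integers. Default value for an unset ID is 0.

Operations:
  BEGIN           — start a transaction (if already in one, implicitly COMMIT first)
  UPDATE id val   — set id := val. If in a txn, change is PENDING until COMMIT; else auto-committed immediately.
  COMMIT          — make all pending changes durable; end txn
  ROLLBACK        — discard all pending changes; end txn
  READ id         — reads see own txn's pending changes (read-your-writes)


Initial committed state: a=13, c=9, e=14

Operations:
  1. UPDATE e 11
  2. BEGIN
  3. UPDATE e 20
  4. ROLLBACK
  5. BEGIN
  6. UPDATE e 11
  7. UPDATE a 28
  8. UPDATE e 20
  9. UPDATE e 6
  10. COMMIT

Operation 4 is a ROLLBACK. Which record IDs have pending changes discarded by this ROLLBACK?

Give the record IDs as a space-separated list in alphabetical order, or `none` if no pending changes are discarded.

Answer: e

Derivation:
Initial committed: {a=13, c=9, e=14}
Op 1: UPDATE e=11 (auto-commit; committed e=11)
Op 2: BEGIN: in_txn=True, pending={}
Op 3: UPDATE e=20 (pending; pending now {e=20})
Op 4: ROLLBACK: discarded pending ['e']; in_txn=False
Op 5: BEGIN: in_txn=True, pending={}
Op 6: UPDATE e=11 (pending; pending now {e=11})
Op 7: UPDATE a=28 (pending; pending now {a=28, e=11})
Op 8: UPDATE e=20 (pending; pending now {a=28, e=20})
Op 9: UPDATE e=6 (pending; pending now {a=28, e=6})
Op 10: COMMIT: merged ['a', 'e'] into committed; committed now {a=28, c=9, e=6}
ROLLBACK at op 4 discards: ['e']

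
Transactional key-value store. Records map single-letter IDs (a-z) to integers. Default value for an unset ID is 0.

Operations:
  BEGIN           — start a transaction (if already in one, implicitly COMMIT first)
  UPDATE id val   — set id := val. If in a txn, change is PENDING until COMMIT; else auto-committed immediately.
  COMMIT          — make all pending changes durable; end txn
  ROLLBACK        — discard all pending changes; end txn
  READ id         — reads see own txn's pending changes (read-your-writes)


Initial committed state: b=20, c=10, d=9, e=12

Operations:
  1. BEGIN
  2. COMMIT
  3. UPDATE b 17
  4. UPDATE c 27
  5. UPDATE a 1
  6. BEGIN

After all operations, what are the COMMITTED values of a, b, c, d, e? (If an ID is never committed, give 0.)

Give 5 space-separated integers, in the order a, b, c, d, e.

Initial committed: {b=20, c=10, d=9, e=12}
Op 1: BEGIN: in_txn=True, pending={}
Op 2: COMMIT: merged [] into committed; committed now {b=20, c=10, d=9, e=12}
Op 3: UPDATE b=17 (auto-commit; committed b=17)
Op 4: UPDATE c=27 (auto-commit; committed c=27)
Op 5: UPDATE a=1 (auto-commit; committed a=1)
Op 6: BEGIN: in_txn=True, pending={}
Final committed: {a=1, b=17, c=27, d=9, e=12}

Answer: 1 17 27 9 12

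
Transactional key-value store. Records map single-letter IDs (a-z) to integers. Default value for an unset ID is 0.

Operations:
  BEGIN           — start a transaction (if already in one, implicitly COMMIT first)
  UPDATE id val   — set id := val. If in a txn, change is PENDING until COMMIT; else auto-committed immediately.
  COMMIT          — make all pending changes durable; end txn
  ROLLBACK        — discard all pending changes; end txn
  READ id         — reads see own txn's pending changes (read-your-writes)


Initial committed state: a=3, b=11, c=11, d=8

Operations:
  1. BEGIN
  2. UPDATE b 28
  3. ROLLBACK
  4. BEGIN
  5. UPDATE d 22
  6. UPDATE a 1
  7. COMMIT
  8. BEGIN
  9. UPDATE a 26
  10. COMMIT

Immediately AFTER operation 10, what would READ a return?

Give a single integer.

Answer: 26

Derivation:
Initial committed: {a=3, b=11, c=11, d=8}
Op 1: BEGIN: in_txn=True, pending={}
Op 2: UPDATE b=28 (pending; pending now {b=28})
Op 3: ROLLBACK: discarded pending ['b']; in_txn=False
Op 4: BEGIN: in_txn=True, pending={}
Op 5: UPDATE d=22 (pending; pending now {d=22})
Op 6: UPDATE a=1 (pending; pending now {a=1, d=22})
Op 7: COMMIT: merged ['a', 'd'] into committed; committed now {a=1, b=11, c=11, d=22}
Op 8: BEGIN: in_txn=True, pending={}
Op 9: UPDATE a=26 (pending; pending now {a=26})
Op 10: COMMIT: merged ['a'] into committed; committed now {a=26, b=11, c=11, d=22}
After op 10: visible(a) = 26 (pending={}, committed={a=26, b=11, c=11, d=22})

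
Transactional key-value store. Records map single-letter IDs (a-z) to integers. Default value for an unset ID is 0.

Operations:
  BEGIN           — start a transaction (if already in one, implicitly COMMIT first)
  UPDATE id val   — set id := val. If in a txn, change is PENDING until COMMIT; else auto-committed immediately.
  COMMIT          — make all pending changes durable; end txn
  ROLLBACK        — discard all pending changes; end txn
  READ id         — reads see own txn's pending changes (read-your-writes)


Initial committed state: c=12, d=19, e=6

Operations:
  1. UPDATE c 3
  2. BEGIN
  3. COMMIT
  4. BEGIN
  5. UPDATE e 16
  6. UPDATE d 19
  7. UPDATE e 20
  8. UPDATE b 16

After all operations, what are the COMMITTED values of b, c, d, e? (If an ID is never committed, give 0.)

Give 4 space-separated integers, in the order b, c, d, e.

Initial committed: {c=12, d=19, e=6}
Op 1: UPDATE c=3 (auto-commit; committed c=3)
Op 2: BEGIN: in_txn=True, pending={}
Op 3: COMMIT: merged [] into committed; committed now {c=3, d=19, e=6}
Op 4: BEGIN: in_txn=True, pending={}
Op 5: UPDATE e=16 (pending; pending now {e=16})
Op 6: UPDATE d=19 (pending; pending now {d=19, e=16})
Op 7: UPDATE e=20 (pending; pending now {d=19, e=20})
Op 8: UPDATE b=16 (pending; pending now {b=16, d=19, e=20})
Final committed: {c=3, d=19, e=6}

Answer: 0 3 19 6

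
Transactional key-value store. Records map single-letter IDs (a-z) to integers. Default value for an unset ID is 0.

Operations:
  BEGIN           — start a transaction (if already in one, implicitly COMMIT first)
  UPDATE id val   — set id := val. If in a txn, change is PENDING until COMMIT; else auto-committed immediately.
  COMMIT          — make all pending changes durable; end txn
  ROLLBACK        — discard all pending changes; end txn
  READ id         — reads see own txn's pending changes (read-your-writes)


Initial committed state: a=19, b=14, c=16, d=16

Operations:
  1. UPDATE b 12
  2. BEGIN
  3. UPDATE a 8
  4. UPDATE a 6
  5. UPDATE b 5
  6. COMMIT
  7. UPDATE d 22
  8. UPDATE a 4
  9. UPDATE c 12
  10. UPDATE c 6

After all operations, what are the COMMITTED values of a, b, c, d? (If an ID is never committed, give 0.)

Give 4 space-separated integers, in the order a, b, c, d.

Initial committed: {a=19, b=14, c=16, d=16}
Op 1: UPDATE b=12 (auto-commit; committed b=12)
Op 2: BEGIN: in_txn=True, pending={}
Op 3: UPDATE a=8 (pending; pending now {a=8})
Op 4: UPDATE a=6 (pending; pending now {a=6})
Op 5: UPDATE b=5 (pending; pending now {a=6, b=5})
Op 6: COMMIT: merged ['a', 'b'] into committed; committed now {a=6, b=5, c=16, d=16}
Op 7: UPDATE d=22 (auto-commit; committed d=22)
Op 8: UPDATE a=4 (auto-commit; committed a=4)
Op 9: UPDATE c=12 (auto-commit; committed c=12)
Op 10: UPDATE c=6 (auto-commit; committed c=6)
Final committed: {a=4, b=5, c=6, d=22}

Answer: 4 5 6 22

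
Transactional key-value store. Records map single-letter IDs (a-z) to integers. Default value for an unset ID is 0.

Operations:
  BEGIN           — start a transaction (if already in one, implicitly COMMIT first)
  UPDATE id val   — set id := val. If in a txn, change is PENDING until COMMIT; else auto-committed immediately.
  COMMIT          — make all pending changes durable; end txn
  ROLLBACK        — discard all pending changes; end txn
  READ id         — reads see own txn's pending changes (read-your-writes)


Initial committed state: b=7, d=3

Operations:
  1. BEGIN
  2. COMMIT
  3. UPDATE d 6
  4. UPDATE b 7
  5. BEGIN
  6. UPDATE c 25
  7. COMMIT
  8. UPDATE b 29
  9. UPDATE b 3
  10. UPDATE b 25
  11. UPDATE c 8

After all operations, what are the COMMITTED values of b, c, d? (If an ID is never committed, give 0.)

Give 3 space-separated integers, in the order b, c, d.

Initial committed: {b=7, d=3}
Op 1: BEGIN: in_txn=True, pending={}
Op 2: COMMIT: merged [] into committed; committed now {b=7, d=3}
Op 3: UPDATE d=6 (auto-commit; committed d=6)
Op 4: UPDATE b=7 (auto-commit; committed b=7)
Op 5: BEGIN: in_txn=True, pending={}
Op 6: UPDATE c=25 (pending; pending now {c=25})
Op 7: COMMIT: merged ['c'] into committed; committed now {b=7, c=25, d=6}
Op 8: UPDATE b=29 (auto-commit; committed b=29)
Op 9: UPDATE b=3 (auto-commit; committed b=3)
Op 10: UPDATE b=25 (auto-commit; committed b=25)
Op 11: UPDATE c=8 (auto-commit; committed c=8)
Final committed: {b=25, c=8, d=6}

Answer: 25 8 6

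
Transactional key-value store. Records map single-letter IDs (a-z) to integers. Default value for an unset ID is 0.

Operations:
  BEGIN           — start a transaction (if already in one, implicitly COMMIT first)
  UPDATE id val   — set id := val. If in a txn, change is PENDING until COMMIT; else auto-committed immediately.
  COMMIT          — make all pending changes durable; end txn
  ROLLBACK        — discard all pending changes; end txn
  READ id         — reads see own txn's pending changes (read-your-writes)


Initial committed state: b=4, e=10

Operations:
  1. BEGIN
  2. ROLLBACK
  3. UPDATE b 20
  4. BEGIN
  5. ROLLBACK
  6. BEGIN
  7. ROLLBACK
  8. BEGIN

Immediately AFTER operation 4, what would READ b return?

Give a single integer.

Answer: 20

Derivation:
Initial committed: {b=4, e=10}
Op 1: BEGIN: in_txn=True, pending={}
Op 2: ROLLBACK: discarded pending []; in_txn=False
Op 3: UPDATE b=20 (auto-commit; committed b=20)
Op 4: BEGIN: in_txn=True, pending={}
After op 4: visible(b) = 20 (pending={}, committed={b=20, e=10})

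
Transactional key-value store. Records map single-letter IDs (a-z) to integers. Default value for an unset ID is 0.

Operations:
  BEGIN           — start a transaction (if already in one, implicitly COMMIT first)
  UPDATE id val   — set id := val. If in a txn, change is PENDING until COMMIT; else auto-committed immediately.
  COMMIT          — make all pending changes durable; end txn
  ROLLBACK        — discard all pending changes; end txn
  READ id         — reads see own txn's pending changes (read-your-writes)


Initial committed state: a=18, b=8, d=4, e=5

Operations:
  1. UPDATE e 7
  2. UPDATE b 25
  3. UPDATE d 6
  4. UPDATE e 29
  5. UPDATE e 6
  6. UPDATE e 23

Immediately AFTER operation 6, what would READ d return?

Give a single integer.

Initial committed: {a=18, b=8, d=4, e=5}
Op 1: UPDATE e=7 (auto-commit; committed e=7)
Op 2: UPDATE b=25 (auto-commit; committed b=25)
Op 3: UPDATE d=6 (auto-commit; committed d=6)
Op 4: UPDATE e=29 (auto-commit; committed e=29)
Op 5: UPDATE e=6 (auto-commit; committed e=6)
Op 6: UPDATE e=23 (auto-commit; committed e=23)
After op 6: visible(d) = 6 (pending={}, committed={a=18, b=25, d=6, e=23})

Answer: 6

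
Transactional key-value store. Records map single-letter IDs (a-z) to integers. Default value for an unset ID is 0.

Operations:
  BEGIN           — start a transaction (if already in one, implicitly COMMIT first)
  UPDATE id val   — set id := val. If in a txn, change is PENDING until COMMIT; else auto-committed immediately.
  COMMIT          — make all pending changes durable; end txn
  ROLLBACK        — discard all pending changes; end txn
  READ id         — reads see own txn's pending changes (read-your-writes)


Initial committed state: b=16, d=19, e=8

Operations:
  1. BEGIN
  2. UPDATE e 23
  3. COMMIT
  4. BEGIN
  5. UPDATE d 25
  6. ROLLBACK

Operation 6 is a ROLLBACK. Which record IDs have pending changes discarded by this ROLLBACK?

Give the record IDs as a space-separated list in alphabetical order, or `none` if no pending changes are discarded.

Initial committed: {b=16, d=19, e=8}
Op 1: BEGIN: in_txn=True, pending={}
Op 2: UPDATE e=23 (pending; pending now {e=23})
Op 3: COMMIT: merged ['e'] into committed; committed now {b=16, d=19, e=23}
Op 4: BEGIN: in_txn=True, pending={}
Op 5: UPDATE d=25 (pending; pending now {d=25})
Op 6: ROLLBACK: discarded pending ['d']; in_txn=False
ROLLBACK at op 6 discards: ['d']

Answer: d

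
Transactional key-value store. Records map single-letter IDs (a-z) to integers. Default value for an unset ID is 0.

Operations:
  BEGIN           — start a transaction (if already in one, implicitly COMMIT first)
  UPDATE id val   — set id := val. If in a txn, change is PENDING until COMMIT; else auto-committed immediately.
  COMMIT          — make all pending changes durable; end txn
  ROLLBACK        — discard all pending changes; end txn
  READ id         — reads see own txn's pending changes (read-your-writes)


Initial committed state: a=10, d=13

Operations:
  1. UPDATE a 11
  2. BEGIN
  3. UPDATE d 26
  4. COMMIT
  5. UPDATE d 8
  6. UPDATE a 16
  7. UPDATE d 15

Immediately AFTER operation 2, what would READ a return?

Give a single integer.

Initial committed: {a=10, d=13}
Op 1: UPDATE a=11 (auto-commit; committed a=11)
Op 2: BEGIN: in_txn=True, pending={}
After op 2: visible(a) = 11 (pending={}, committed={a=11, d=13})

Answer: 11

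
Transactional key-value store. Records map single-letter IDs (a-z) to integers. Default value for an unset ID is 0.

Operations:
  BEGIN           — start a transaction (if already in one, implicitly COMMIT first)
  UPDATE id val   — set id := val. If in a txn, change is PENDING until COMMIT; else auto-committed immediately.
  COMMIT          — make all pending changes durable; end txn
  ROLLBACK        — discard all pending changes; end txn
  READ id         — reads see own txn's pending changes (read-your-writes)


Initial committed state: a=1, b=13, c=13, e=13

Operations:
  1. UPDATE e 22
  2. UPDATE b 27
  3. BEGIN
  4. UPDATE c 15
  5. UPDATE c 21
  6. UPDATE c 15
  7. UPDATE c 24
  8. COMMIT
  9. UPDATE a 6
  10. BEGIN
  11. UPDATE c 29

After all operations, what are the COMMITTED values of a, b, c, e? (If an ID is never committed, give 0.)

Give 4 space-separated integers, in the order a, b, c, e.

Answer: 6 27 24 22

Derivation:
Initial committed: {a=1, b=13, c=13, e=13}
Op 1: UPDATE e=22 (auto-commit; committed e=22)
Op 2: UPDATE b=27 (auto-commit; committed b=27)
Op 3: BEGIN: in_txn=True, pending={}
Op 4: UPDATE c=15 (pending; pending now {c=15})
Op 5: UPDATE c=21 (pending; pending now {c=21})
Op 6: UPDATE c=15 (pending; pending now {c=15})
Op 7: UPDATE c=24 (pending; pending now {c=24})
Op 8: COMMIT: merged ['c'] into committed; committed now {a=1, b=27, c=24, e=22}
Op 9: UPDATE a=6 (auto-commit; committed a=6)
Op 10: BEGIN: in_txn=True, pending={}
Op 11: UPDATE c=29 (pending; pending now {c=29})
Final committed: {a=6, b=27, c=24, e=22}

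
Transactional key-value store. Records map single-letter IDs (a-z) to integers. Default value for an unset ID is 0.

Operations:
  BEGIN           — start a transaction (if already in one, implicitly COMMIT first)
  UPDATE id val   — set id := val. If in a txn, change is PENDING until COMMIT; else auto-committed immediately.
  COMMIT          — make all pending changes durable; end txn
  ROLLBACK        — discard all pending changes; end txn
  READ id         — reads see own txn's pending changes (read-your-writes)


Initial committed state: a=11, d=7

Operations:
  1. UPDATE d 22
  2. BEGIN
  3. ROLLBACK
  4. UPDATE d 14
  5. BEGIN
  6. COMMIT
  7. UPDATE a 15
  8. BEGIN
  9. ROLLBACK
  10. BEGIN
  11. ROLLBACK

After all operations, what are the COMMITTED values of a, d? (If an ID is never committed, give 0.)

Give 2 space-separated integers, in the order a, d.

Initial committed: {a=11, d=7}
Op 1: UPDATE d=22 (auto-commit; committed d=22)
Op 2: BEGIN: in_txn=True, pending={}
Op 3: ROLLBACK: discarded pending []; in_txn=False
Op 4: UPDATE d=14 (auto-commit; committed d=14)
Op 5: BEGIN: in_txn=True, pending={}
Op 6: COMMIT: merged [] into committed; committed now {a=11, d=14}
Op 7: UPDATE a=15 (auto-commit; committed a=15)
Op 8: BEGIN: in_txn=True, pending={}
Op 9: ROLLBACK: discarded pending []; in_txn=False
Op 10: BEGIN: in_txn=True, pending={}
Op 11: ROLLBACK: discarded pending []; in_txn=False
Final committed: {a=15, d=14}

Answer: 15 14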